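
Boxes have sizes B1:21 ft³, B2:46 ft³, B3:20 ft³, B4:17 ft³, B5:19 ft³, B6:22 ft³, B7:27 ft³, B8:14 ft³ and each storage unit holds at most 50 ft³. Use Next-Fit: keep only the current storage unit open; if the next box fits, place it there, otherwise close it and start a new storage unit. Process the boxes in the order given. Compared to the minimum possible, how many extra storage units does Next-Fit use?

Next-Fit: [21] [46] [20,17] [19,22] [27,14] → 5 storage units.
Total size 186 ft³; any packing needs at least ⌈186/50⌉ = 4 storage units.
An optimal packing achieves that bound: [46] [27,22] [21,20] [19,17,14] → 4 storage units.
Excess: 5 − 4 = 1.

1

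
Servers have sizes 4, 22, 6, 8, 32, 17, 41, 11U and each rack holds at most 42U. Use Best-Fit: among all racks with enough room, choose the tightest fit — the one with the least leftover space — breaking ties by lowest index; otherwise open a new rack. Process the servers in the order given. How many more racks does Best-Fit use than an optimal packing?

Best-Fit: [4,22,6,8] [32] [17,11] [41] → 4 racks.
Total size 141U; any packing needs at least ⌈141/42⌉ = 4 racks.
So 4 is already optimal.

0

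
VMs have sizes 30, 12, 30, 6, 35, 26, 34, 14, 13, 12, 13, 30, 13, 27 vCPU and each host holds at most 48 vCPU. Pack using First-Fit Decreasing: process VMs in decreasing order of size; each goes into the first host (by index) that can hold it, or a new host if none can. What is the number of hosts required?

7 hosts

Sorted descending: 35, 34, 30, 30, 30, 27, 26, 14, 13, 13, 13, 12, 12, 6.
Put 35 vCPU in host 1; 13 vCPU remain.
Put 34 vCPU in host 2; 14 vCPU remain.
Put 30 vCPU in host 3; 18 vCPU remain.
Put 30 vCPU in host 4; 18 vCPU remain.
Put 30 vCPU in host 5; 18 vCPU remain.
Put 27 vCPU in host 6; 21 vCPU remain.
Put 26 vCPU in host 7; 22 vCPU remain.
Put 14 vCPU in host 2; 0 vCPU remain.
Put 13 vCPU in host 1; 0 vCPU remain.
Put 13 vCPU in host 3; 5 vCPU remain.
Put 13 vCPU in host 4; 5 vCPU remain.
Put 12 vCPU in host 5; 6 vCPU remain.
Put 12 vCPU in host 6; 9 vCPU remain.
Put 6 vCPU in host 5; 0 vCPU remain.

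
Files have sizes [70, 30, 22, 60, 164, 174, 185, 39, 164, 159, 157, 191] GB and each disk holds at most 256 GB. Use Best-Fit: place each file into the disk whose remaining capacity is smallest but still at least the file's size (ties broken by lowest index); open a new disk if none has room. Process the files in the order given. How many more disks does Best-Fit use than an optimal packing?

Best-Fit: [70,30,22,60] [164] [174] [185,39] [164] [159] [157] [191] → 8 disks.
7 files exceed 128 GB (half the capacity), and no two of those can share a disk, so at least 7 disks are needed.
An optimal packing achieves that bound: [191,60] [185,70] [174,39,30] [164,22] [164] [159] [157] → 7 disks.
Excess: 8 − 7 = 1.

1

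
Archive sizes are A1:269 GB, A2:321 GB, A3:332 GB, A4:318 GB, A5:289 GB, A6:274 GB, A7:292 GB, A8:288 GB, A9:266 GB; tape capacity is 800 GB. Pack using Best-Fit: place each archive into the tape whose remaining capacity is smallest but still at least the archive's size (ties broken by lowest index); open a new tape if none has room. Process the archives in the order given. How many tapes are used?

5 tapes

tape 1: place A1 (269 GB), 531 GB left
tape 1: place A2 (321 GB), 210 GB left
tape 2: place A3 (332 GB), 468 GB left
tape 2: place A4 (318 GB), 150 GB left
tape 3: place A5 (289 GB), 511 GB left
tape 3: place A6 (274 GB), 237 GB left
tape 4: place A7 (292 GB), 508 GB left
tape 4: place A8 (288 GB), 220 GB left
tape 5: place A9 (266 GB), 534 GB left
Final tapes: [269,321] [332,318] [289,274] [292,288] [266].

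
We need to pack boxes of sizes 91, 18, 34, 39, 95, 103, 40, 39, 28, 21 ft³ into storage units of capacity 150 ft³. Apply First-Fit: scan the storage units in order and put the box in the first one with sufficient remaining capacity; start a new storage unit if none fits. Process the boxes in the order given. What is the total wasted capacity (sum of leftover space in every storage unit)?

storage unit 1: place 91 ft³, 59 ft³ left
storage unit 1: place 18 ft³, 41 ft³ left
storage unit 1: place 34 ft³, 7 ft³ left
storage unit 2: place 39 ft³, 111 ft³ left
storage unit 2: place 95 ft³, 16 ft³ left
storage unit 3: place 103 ft³, 47 ft³ left
storage unit 3: place 40 ft³, 7 ft³ left
storage unit 4: place 39 ft³, 111 ft³ left
storage unit 4: place 28 ft³, 83 ft³ left
storage unit 4: place 21 ft³, 62 ft³ left
4 storage units × 150 ft³ = 600 ft³; used 508 ft³; unused 92 ft³.

92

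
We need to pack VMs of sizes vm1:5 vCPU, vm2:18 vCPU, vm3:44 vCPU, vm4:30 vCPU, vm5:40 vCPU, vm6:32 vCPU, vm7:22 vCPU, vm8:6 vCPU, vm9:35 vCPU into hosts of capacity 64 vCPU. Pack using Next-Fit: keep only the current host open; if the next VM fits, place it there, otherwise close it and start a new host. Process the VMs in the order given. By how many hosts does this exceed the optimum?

Next-Fit: [5,18] [44] [30] [40] [32,22,6] [35] → 6 hosts.
Total size 232 vCPU; any packing needs at least ⌈232/64⌉ = 4 hosts.
An optimal packing achieves that bound: [44,18] [40,22] [35,6,5] [32,30] → 4 hosts.
Excess: 6 − 4 = 2.

2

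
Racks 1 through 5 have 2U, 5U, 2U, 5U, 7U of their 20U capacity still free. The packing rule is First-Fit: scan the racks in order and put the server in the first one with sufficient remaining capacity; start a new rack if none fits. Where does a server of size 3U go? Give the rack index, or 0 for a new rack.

2

Racks with room: rack 2 (5U), rack 4 (5U), rack 5 (7U).
The first with room is rack 2.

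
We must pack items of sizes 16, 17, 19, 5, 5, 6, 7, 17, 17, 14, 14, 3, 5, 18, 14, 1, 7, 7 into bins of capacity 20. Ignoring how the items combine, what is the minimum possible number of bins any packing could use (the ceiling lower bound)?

10 bins

Total size = 16 + 17 + 19 + 5 + 5 + 6 + 7 + 17 + 17 + 14 + 14 + 3 + 5 + 18 + 14 + 1 + 7 + 7 = 192.
⌈192 / 20⌉ = 10.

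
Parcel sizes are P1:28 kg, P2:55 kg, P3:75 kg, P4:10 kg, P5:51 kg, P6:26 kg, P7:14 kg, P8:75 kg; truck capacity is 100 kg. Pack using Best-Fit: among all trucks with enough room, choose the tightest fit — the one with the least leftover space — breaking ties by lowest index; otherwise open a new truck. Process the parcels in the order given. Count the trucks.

4 trucks

Put P1 (28 kg) in truck 1; 72 kg remain.
Put P2 (55 kg) in truck 1; 17 kg remain.
Put P3 (75 kg) in truck 2; 25 kg remain.
Put P4 (10 kg) in truck 1; 7 kg remain.
Put P5 (51 kg) in truck 3; 49 kg remain.
Put P6 (26 kg) in truck 3; 23 kg remain.
Put P7 (14 kg) in truck 3; 9 kg remain.
Put P8 (75 kg) in truck 4; 25 kg remain.
Final trucks: [28,55,10] [75] [51,26,14] [75].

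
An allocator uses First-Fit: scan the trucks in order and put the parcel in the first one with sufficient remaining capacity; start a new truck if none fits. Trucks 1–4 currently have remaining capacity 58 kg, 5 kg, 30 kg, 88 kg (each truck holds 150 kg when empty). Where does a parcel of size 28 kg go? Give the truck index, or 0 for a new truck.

1

Trucks with room: truck 1 (58 kg), truck 3 (30 kg), truck 4 (88 kg).
The first with room is truck 1.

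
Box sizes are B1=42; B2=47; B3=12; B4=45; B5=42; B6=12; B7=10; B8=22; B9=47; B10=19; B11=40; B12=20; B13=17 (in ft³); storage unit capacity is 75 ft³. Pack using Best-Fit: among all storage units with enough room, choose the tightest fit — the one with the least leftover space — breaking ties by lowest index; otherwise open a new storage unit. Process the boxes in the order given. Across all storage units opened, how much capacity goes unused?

75

storage unit 1: place B1 (42 ft³), 33 ft³ left
storage unit 2: place B2 (47 ft³), 28 ft³ left
storage unit 2: place B3 (12 ft³), 16 ft³ left
storage unit 3: place B4 (45 ft³), 30 ft³ left
storage unit 4: place B5 (42 ft³), 33 ft³ left
storage unit 2: place B6 (12 ft³), 4 ft³ left
storage unit 3: place B7 (10 ft³), 20 ft³ left
storage unit 1: place B8 (22 ft³), 11 ft³ left
storage unit 5: place B9 (47 ft³), 28 ft³ left
storage unit 3: place B10 (19 ft³), 1 ft³ left
storage unit 6: place B11 (40 ft³), 35 ft³ left
storage unit 5: place B12 (20 ft³), 8 ft³ left
storage unit 4: place B13 (17 ft³), 16 ft³ left
6 storage units × 75 ft³ = 450 ft³; used 375 ft³; unused 75 ft³.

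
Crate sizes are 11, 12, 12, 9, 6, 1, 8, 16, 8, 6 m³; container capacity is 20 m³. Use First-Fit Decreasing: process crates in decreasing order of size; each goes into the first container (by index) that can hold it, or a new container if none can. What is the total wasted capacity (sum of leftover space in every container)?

11

Sorted descending: 16, 12, 12, 11, 9, 8, 8, 6, 6, 1.
container 1: place 16 m³, 4 m³ left
container 2: place 12 m³, 8 m³ left
container 3: place 12 m³, 8 m³ left
container 4: place 11 m³, 9 m³ left
container 4: place 9 m³, 0 m³ left
container 2: place 8 m³, 0 m³ left
container 3: place 8 m³, 0 m³ left
container 5: place 6 m³, 14 m³ left
container 5: place 6 m³, 8 m³ left
container 1: place 1 m³, 3 m³ left
5 containers × 20 m³ = 100 m³; used 89 m³; unused 11 m³.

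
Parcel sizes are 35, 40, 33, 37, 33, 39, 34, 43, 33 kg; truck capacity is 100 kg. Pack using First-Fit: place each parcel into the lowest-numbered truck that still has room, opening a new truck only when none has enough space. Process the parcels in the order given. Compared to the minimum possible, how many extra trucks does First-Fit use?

First-Fit: [35,40] [33,37] [33,39] [34,43] [33] → 5 trucks.
Total size 327 kg; any packing needs at least ⌈327/100⌉ = 4 trucks.
An optimal packing achieves that bound: [43,40] [39,37] [35,34] [33,33,33] → 4 trucks.
Excess: 5 − 4 = 1.

1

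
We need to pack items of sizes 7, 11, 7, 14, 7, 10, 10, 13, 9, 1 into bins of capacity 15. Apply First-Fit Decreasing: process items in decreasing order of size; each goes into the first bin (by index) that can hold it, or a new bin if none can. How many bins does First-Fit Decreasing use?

8

Sorted descending: 14, 13, 11, 10, 10, 9, 7, 7, 7, 1.
bin 1: place 14, 1 left
bin 2: place 13, 2 left
bin 3: place 11, 4 left
bin 4: place 10, 5 left
bin 5: place 10, 5 left
bin 6: place 9, 6 left
bin 7: place 7, 8 left
bin 7: place 7, 1 left
bin 8: place 7, 8 left
bin 1: place 1, 0 left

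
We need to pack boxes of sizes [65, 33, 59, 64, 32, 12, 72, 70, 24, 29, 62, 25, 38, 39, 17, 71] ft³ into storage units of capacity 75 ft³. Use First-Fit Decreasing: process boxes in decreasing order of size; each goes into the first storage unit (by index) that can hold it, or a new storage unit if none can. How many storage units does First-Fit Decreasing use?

Sorted descending: 72, 71, 70, 65, 64, 62, 59, 39, 38, 33, 32, 29, 25, 24, 17, 12.
Put 72 ft³ in storage unit 1; 3 ft³ remain.
Put 71 ft³ in storage unit 2; 4 ft³ remain.
Put 70 ft³ in storage unit 3; 5 ft³ remain.
Put 65 ft³ in storage unit 4; 10 ft³ remain.
Put 64 ft³ in storage unit 5; 11 ft³ remain.
Put 62 ft³ in storage unit 6; 13 ft³ remain.
Put 59 ft³ in storage unit 7; 16 ft³ remain.
Put 39 ft³ in storage unit 8; 36 ft³ remain.
Put 38 ft³ in storage unit 9; 37 ft³ remain.
Put 33 ft³ in storage unit 8; 3 ft³ remain.
Put 32 ft³ in storage unit 9; 5 ft³ remain.
Put 29 ft³ in storage unit 10; 46 ft³ remain.
Put 25 ft³ in storage unit 10; 21 ft³ remain.
Put 24 ft³ in storage unit 11; 51 ft³ remain.
Put 17 ft³ in storage unit 10; 4 ft³ remain.
Put 12 ft³ in storage unit 6; 1 ft³ remain.
Final storage units: [72] [71] [70] [65] [64] [62,12] [59] [39,33] [38,32] [29,25,17] [24].

11 storage units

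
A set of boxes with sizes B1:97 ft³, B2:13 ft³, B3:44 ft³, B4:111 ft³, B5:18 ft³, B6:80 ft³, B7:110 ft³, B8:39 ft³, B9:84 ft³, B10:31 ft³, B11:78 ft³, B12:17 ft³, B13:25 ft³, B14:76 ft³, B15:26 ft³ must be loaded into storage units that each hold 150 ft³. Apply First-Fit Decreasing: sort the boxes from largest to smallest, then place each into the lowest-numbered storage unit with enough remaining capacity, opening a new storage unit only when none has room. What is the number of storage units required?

7 storage units

Sorted descending: 111, 110, 97, 84, 80, 78, 76, 44, 39, 31, 26, 25, 18, 17, 13.
storage unit 1: place 111 ft³, 39 ft³ left
storage unit 2: place 110 ft³, 40 ft³ left
storage unit 3: place 97 ft³, 53 ft³ left
storage unit 4: place 84 ft³, 66 ft³ left
storage unit 5: place 80 ft³, 70 ft³ left
storage unit 6: place 78 ft³, 72 ft³ left
storage unit 7: place 76 ft³, 74 ft³ left
storage unit 3: place 44 ft³, 9 ft³ left
storage unit 1: place 39 ft³, 0 ft³ left
storage unit 2: place 31 ft³, 9 ft³ left
storage unit 4: place 26 ft³, 40 ft³ left
storage unit 4: place 25 ft³, 15 ft³ left
storage unit 5: place 18 ft³, 52 ft³ left
storage unit 5: place 17 ft³, 35 ft³ left
storage unit 4: place 13 ft³, 2 ft³ left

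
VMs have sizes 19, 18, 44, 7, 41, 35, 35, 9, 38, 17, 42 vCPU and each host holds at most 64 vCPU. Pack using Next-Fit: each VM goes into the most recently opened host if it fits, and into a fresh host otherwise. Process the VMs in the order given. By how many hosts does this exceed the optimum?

1

Next-Fit: [19,18] [44,7] [41] [35] [35,9] [38,17] [42] → 7 hosts.
6 VMs exceed 32 vCPU (half the capacity), and no two of those can share a host, so at least 6 hosts are needed.
An optimal packing achieves that bound: [44,19] [42,18] [41,17] [38,9,7] [35] [35] → 6 hosts.
Excess: 7 − 6 = 1.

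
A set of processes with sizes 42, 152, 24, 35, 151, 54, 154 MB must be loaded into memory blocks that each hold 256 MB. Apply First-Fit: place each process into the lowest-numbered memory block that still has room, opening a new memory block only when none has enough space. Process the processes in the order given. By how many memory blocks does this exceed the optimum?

0

First-Fit: [42,152,24,35] [151,54] [154] → 3 memory blocks.
Total size 612 MB; any packing needs at least ⌈612/256⌉ = 3 memory blocks.
So 3 is already optimal.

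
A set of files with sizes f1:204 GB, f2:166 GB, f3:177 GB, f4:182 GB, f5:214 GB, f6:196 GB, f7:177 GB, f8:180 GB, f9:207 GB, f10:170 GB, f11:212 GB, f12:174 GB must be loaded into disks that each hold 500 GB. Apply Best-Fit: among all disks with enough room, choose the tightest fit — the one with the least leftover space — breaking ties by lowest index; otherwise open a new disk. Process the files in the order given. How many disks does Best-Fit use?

6 disks

Put f1 (204 GB) in disk 1; 296 GB remain.
Put f2 (166 GB) in disk 1; 130 GB remain.
Put f3 (177 GB) in disk 2; 323 GB remain.
Put f4 (182 GB) in disk 2; 141 GB remain.
Put f5 (214 GB) in disk 3; 286 GB remain.
Put f6 (196 GB) in disk 3; 90 GB remain.
Put f7 (177 GB) in disk 4; 323 GB remain.
Put f8 (180 GB) in disk 4; 143 GB remain.
Put f9 (207 GB) in disk 5; 293 GB remain.
Put f10 (170 GB) in disk 5; 123 GB remain.
Put f11 (212 GB) in disk 6; 288 GB remain.
Put f12 (174 GB) in disk 6; 114 GB remain.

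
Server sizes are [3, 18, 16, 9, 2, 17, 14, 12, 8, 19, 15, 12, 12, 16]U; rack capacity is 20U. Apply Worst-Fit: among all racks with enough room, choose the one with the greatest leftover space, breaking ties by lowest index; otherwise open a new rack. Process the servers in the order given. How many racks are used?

11 racks

3U → rack 1 (remaining 17U)
18U → rack 2 (remaining 2U)
16U → rack 1 (remaining 1U)
9U → rack 3 (remaining 11U)
2U → rack 3 (remaining 9U)
17U → rack 4 (remaining 3U)
14U → rack 5 (remaining 6U)
12U → rack 6 (remaining 8U)
8U → rack 3 (remaining 1U)
19U → rack 7 (remaining 1U)
15U → rack 8 (remaining 5U)
12U → rack 9 (remaining 8U)
12U → rack 10 (remaining 8U)
16U → rack 11 (remaining 4U)
Final racks: [3,16] [18] [9,2,8] [17] [14] [12] [19] [15] [12] [12] [16].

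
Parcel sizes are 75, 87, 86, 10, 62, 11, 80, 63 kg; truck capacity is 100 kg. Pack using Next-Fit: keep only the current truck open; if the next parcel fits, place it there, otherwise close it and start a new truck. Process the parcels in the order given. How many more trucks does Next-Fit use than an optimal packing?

Next-Fit: [75] [87] [86,10] [62,11] [80] [63] → 6 trucks.
6 parcels exceed 50 kg (half the capacity), and no two of those can share a truck, so at least 6 trucks are needed.
So 6 is already optimal.

0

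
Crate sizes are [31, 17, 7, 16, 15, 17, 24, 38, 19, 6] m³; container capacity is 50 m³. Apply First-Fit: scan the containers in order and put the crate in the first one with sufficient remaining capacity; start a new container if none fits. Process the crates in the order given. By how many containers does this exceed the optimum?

First-Fit: [31,17] [7,16,15,6] [17,24] [38] [19] → 5 containers.
Total size 190 m³; any packing needs at least ⌈190/50⌉ = 4 containers.
An optimal packing achieves that bound: [38,7] [31,19] [24,17,6] [17,16,15] → 4 containers.
Excess: 5 − 4 = 1.

1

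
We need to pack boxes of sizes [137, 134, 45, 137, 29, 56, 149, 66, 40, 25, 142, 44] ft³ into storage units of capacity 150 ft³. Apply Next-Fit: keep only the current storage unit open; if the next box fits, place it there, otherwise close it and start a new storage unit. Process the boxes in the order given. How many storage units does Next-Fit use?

9

Put 137 ft³ in storage unit 1; 13 ft³ remain.
Put 134 ft³ in storage unit 2; 16 ft³ remain.
Put 45 ft³ in storage unit 3; 105 ft³ remain.
Put 137 ft³ in storage unit 4; 13 ft³ remain.
Put 29 ft³ in storage unit 5; 121 ft³ remain.
Put 56 ft³ in storage unit 5; 65 ft³ remain.
Put 149 ft³ in storage unit 6; 1 ft³ remain.
Put 66 ft³ in storage unit 7; 84 ft³ remain.
Put 40 ft³ in storage unit 7; 44 ft³ remain.
Put 25 ft³ in storage unit 7; 19 ft³ remain.
Put 142 ft³ in storage unit 8; 8 ft³ remain.
Put 44 ft³ in storage unit 9; 106 ft³ remain.
Final storage units: [137] [134] [45] [137] [29,56] [149] [66,40,25] [142] [44].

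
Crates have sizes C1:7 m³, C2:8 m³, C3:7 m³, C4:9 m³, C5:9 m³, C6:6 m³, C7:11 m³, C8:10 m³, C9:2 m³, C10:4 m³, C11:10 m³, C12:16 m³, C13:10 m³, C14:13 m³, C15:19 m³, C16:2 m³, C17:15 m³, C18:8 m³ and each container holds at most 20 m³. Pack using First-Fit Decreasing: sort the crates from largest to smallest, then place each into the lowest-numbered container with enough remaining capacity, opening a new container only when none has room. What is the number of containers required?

9 containers

Sorted descending: 19, 16, 15, 13, 11, 10, 10, 10, 9, 9, 8, 8, 7, 7, 6, 4, 2, 2.
19 m³ → container 1 (remaining 1 m³)
16 m³ → container 2 (remaining 4 m³)
15 m³ → container 3 (remaining 5 m³)
13 m³ → container 4 (remaining 7 m³)
11 m³ → container 5 (remaining 9 m³)
10 m³ → container 6 (remaining 10 m³)
10 m³ → container 6 (remaining 0 m³)
10 m³ → container 7 (remaining 10 m³)
9 m³ → container 5 (remaining 0 m³)
9 m³ → container 7 (remaining 1 m³)
8 m³ → container 8 (remaining 12 m³)
8 m³ → container 8 (remaining 4 m³)
7 m³ → container 4 (remaining 0 m³)
7 m³ → container 9 (remaining 13 m³)
6 m³ → container 9 (remaining 7 m³)
4 m³ → container 2 (remaining 0 m³)
2 m³ → container 3 (remaining 3 m³)
2 m³ → container 3 (remaining 1 m³)
Final containers: [19] [16,4] [15,2,2] [13,7] [11,9] [10,10] [10,9] [8,8] [7,6].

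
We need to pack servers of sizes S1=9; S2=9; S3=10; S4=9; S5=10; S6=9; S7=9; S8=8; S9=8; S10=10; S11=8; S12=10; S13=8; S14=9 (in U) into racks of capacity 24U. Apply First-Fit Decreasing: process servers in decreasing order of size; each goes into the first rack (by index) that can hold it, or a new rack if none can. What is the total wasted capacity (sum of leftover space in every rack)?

42

Sorted descending: 10, 10, 10, 10, 9, 9, 9, 9, 9, 9, 8, 8, 8, 8.
rack 1: place 10U, 14U left
rack 1: place 10U, 4U left
rack 2: place 10U, 14U left
rack 2: place 10U, 4U left
rack 3: place 9U, 15U left
rack 3: place 9U, 6U left
rack 4: place 9U, 15U left
rack 4: place 9U, 6U left
rack 5: place 9U, 15U left
rack 5: place 9U, 6U left
rack 6: place 8U, 16U left
rack 6: place 8U, 8U left
rack 6: place 8U, 0U left
rack 7: place 8U, 16U left
7 racks × 24U = 168U; used 126U; unused 42U.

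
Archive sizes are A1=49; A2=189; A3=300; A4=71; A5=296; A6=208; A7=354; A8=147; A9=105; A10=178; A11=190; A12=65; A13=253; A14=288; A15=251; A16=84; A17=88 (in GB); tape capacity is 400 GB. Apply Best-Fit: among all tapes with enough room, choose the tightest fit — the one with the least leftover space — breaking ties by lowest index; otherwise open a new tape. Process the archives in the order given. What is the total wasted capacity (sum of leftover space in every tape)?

484

Put A1 (49 GB) in tape 1; 351 GB remain.
Put A2 (189 GB) in tape 1; 162 GB remain.
Put A3 (300 GB) in tape 2; 100 GB remain.
Put A4 (71 GB) in tape 2; 29 GB remain.
Put A5 (296 GB) in tape 3; 104 GB remain.
Put A6 (208 GB) in tape 4; 192 GB remain.
Put A7 (354 GB) in tape 5; 46 GB remain.
Put A8 (147 GB) in tape 1; 15 GB remain.
Put A9 (105 GB) in tape 4; 87 GB remain.
Put A10 (178 GB) in tape 6; 222 GB remain.
Put A11 (190 GB) in tape 6; 32 GB remain.
Put A12 (65 GB) in tape 4; 22 GB remain.
Put A13 (253 GB) in tape 7; 147 GB remain.
Put A14 (288 GB) in tape 8; 112 GB remain.
Put A15 (251 GB) in tape 9; 149 GB remain.
Put A16 (84 GB) in tape 3; 20 GB remain.
Put A17 (88 GB) in tape 8; 24 GB remain.
9 tapes × 400 GB = 3600 GB; used 3116 GB; unused 484 GB.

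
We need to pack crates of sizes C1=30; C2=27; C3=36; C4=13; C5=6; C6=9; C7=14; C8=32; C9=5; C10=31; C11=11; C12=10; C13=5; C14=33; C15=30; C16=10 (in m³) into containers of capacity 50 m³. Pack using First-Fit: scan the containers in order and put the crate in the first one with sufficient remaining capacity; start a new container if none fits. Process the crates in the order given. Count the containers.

7 containers

Put C1 (30 m³) in container 1; 20 m³ remain.
Put C2 (27 m³) in container 2; 23 m³ remain.
Put C3 (36 m³) in container 3; 14 m³ remain.
Put C4 (13 m³) in container 1; 7 m³ remain.
Put C5 (6 m³) in container 1; 1 m³ remain.
Put C6 (9 m³) in container 2; 14 m³ remain.
Put C7 (14 m³) in container 2; 0 m³ remain.
Put C8 (32 m³) in container 4; 18 m³ remain.
Put C9 (5 m³) in container 3; 9 m³ remain.
Put C10 (31 m³) in container 5; 19 m³ remain.
Put C11 (11 m³) in container 4; 7 m³ remain.
Put C12 (10 m³) in container 5; 9 m³ remain.
Put C13 (5 m³) in container 3; 4 m³ remain.
Put C14 (33 m³) in container 6; 17 m³ remain.
Put C15 (30 m³) in container 7; 20 m³ remain.
Put C16 (10 m³) in container 6; 7 m³ remain.
Final containers: [30,13,6] [27,9,14] [36,5,5] [32,11] [31,10] [33,10] [30].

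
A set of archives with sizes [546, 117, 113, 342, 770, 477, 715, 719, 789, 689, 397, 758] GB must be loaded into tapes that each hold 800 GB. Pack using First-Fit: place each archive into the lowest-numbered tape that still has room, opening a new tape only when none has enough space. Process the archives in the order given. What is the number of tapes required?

546 GB → tape 1 (remaining 254 GB)
117 GB → tape 1 (remaining 137 GB)
113 GB → tape 1 (remaining 24 GB)
342 GB → tape 2 (remaining 458 GB)
770 GB → tape 3 (remaining 30 GB)
477 GB → tape 4 (remaining 323 GB)
715 GB → tape 5 (remaining 85 GB)
719 GB → tape 6 (remaining 81 GB)
789 GB → tape 7 (remaining 11 GB)
689 GB → tape 8 (remaining 111 GB)
397 GB → tape 2 (remaining 61 GB)
758 GB → tape 9 (remaining 42 GB)

9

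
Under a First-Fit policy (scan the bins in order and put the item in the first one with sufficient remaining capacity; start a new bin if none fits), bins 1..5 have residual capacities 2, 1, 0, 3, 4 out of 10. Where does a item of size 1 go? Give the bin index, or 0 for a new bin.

1

Bins with room: bin 1 (2), bin 2 (1), bin 4 (3), bin 5 (4).
The first with room is bin 1.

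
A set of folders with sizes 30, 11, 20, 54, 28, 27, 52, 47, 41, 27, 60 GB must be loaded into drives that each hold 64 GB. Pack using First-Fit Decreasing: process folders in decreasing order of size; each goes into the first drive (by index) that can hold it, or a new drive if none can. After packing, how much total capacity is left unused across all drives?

51

Sorted descending: 60, 54, 52, 47, 41, 30, 28, 27, 27, 20, 11.
60 GB → drive 1 (remaining 4 GB)
54 GB → drive 2 (remaining 10 GB)
52 GB → drive 3 (remaining 12 GB)
47 GB → drive 4 (remaining 17 GB)
41 GB → drive 5 (remaining 23 GB)
30 GB → drive 6 (remaining 34 GB)
28 GB → drive 6 (remaining 6 GB)
27 GB → drive 7 (remaining 37 GB)
27 GB → drive 7 (remaining 10 GB)
20 GB → drive 5 (remaining 3 GB)
11 GB → drive 3 (remaining 1 GB)
7 drives × 64 GB = 448 GB; used 397 GB; unused 51 GB.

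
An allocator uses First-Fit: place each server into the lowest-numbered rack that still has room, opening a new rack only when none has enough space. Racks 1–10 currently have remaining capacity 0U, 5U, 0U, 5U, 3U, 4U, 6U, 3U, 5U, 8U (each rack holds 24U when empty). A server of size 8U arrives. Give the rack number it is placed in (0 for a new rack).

10

Racks with room: rack 10 (8U).
The first with room is rack 10.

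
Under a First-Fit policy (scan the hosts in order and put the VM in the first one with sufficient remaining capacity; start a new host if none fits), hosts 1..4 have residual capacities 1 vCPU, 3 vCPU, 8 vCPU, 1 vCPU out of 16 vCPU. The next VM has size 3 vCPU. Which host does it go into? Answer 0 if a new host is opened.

2

Hosts with room: host 2 (3 vCPU), host 3 (8 vCPU).
The first with room is host 2.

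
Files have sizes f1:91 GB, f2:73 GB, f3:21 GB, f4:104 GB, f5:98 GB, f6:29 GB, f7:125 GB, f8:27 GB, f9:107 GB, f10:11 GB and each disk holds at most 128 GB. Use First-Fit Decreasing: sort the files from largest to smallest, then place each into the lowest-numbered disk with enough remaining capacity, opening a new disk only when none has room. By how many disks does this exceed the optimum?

0

First-Fit Decreasing: [125] [107,21] [104,11] [98,29] [91,27] [73] → 6 disks.
Total size 686 GB; any packing needs at least ⌈686/128⌉ = 6 disks.
So 6 is already optimal.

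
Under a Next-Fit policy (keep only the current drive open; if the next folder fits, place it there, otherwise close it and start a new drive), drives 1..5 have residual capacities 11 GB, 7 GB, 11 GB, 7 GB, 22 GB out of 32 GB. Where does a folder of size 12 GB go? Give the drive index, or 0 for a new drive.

Next-Fit only looks at drive 5, which has 22 GB free.
12 GB fits there.

5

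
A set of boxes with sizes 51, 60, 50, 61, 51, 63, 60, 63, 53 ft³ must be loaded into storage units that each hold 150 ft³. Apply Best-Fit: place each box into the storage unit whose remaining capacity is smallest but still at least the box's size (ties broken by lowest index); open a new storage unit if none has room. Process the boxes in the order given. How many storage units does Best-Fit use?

Put 51 ft³ in storage unit 1; 99 ft³ remain.
Put 60 ft³ in storage unit 1; 39 ft³ remain.
Put 50 ft³ in storage unit 2; 100 ft³ remain.
Put 61 ft³ in storage unit 2; 39 ft³ remain.
Put 51 ft³ in storage unit 3; 99 ft³ remain.
Put 63 ft³ in storage unit 3; 36 ft³ remain.
Put 60 ft³ in storage unit 4; 90 ft³ remain.
Put 63 ft³ in storage unit 4; 27 ft³ remain.
Put 53 ft³ in storage unit 5; 97 ft³ remain.

5 storage units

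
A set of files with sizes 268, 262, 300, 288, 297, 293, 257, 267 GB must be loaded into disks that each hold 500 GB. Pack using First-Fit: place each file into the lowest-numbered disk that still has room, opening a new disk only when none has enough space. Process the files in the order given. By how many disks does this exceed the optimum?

0

First-Fit: [268] [262] [300] [288] [297] [293] [257] [267] → 8 disks.
8 files exceed 250 GB (half the capacity), and no two of those can share a disk, so at least 8 disks are needed.
So 8 is already optimal.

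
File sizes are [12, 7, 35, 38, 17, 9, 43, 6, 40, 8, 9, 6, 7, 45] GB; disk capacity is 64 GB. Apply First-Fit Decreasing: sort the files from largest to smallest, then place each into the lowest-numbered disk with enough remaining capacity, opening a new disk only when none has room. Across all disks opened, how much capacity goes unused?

Sorted descending: 45, 43, 40, 38, 35, 17, 12, 9, 9, 8, 7, 7, 6, 6.
disk 1: place 45 GB, 19 GB left
disk 2: place 43 GB, 21 GB left
disk 3: place 40 GB, 24 GB left
disk 4: place 38 GB, 26 GB left
disk 5: place 35 GB, 29 GB left
disk 1: place 17 GB, 2 GB left
disk 2: place 12 GB, 9 GB left
disk 2: place 9 GB, 0 GB left
disk 3: place 9 GB, 15 GB left
disk 3: place 8 GB, 7 GB left
disk 3: place 7 GB, 0 GB left
disk 4: place 7 GB, 19 GB left
disk 4: place 6 GB, 13 GB left
disk 4: place 6 GB, 7 GB left
5 disks × 64 GB = 320 GB; used 282 GB; unused 38 GB.

38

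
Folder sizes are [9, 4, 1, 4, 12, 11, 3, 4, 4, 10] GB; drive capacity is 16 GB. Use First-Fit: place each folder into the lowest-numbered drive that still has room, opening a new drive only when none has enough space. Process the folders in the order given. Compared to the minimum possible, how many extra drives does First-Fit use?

1

First-Fit: [9,4,1] [4,12] [11,3] [4,4] [10] → 5 drives.
Total size 62 GB; any packing needs at least ⌈62/16⌉ = 4 drives.
An optimal packing achieves that bound: [12,4] [11,4,1] [10,4] [9,4,3] → 4 drives.
Excess: 5 − 4 = 1.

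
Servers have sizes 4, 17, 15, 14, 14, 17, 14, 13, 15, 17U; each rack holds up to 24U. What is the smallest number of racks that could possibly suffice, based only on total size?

6

Total size = 4 + 17 + 15 + 14 + 14 + 17 + 14 + 13 + 15 + 17 = 140U.
⌈140 / 24⌉ = 6.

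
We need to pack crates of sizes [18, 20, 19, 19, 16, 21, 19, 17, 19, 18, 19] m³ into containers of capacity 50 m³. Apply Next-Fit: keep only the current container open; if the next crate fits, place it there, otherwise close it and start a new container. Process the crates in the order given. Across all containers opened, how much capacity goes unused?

95

18 m³ → container 1 (remaining 32 m³)
20 m³ → container 1 (remaining 12 m³)
19 m³ → container 2 (remaining 31 m³)
19 m³ → container 2 (remaining 12 m³)
16 m³ → container 3 (remaining 34 m³)
21 m³ → container 3 (remaining 13 m³)
19 m³ → container 4 (remaining 31 m³)
17 m³ → container 4 (remaining 14 m³)
19 m³ → container 5 (remaining 31 m³)
18 m³ → container 5 (remaining 13 m³)
19 m³ → container 6 (remaining 31 m³)
6 containers × 50 m³ = 300 m³; used 205 m³; unused 95 m³.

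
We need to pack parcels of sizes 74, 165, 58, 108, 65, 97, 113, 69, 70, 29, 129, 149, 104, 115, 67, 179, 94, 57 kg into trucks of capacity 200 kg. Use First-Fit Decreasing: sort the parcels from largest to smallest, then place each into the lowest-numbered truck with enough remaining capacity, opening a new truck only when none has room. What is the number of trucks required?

Sorted descending: 179, 165, 149, 129, 115, 113, 108, 104, 97, 94, 74, 70, 69, 67, 65, 58, 57, 29.
Put 179 kg in truck 1; 21 kg remain.
Put 165 kg in truck 2; 35 kg remain.
Put 149 kg in truck 3; 51 kg remain.
Put 129 kg in truck 4; 71 kg remain.
Put 115 kg in truck 5; 85 kg remain.
Put 113 kg in truck 6; 87 kg remain.
Put 108 kg in truck 7; 92 kg remain.
Put 104 kg in truck 8; 96 kg remain.
Put 97 kg in truck 9; 103 kg remain.
Put 94 kg in truck 8; 2 kg remain.
Put 74 kg in truck 5; 11 kg remain.
Put 70 kg in truck 4; 1 kg remain.
Put 69 kg in truck 6; 18 kg remain.
Put 67 kg in truck 7; 25 kg remain.
Put 65 kg in truck 9; 38 kg remain.
Put 58 kg in truck 10; 142 kg remain.
Put 57 kg in truck 10; 85 kg remain.
Put 29 kg in truck 2; 6 kg remain.
Final trucks: [179] [165,29] [149] [129,70] [115,74] [113,69] [108,67] [104,94] [97,65] [58,57].

10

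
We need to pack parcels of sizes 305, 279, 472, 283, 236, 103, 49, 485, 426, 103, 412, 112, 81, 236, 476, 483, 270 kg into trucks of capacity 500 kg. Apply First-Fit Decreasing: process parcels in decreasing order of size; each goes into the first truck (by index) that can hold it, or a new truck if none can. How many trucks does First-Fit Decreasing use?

11

Sorted descending: 485, 483, 476, 472, 426, 412, 305, 283, 279, 270, 236, 236, 112, 103, 103, 81, 49.
truck 1: place 485 kg, 15 kg left
truck 2: place 483 kg, 17 kg left
truck 3: place 476 kg, 24 kg left
truck 4: place 472 kg, 28 kg left
truck 5: place 426 kg, 74 kg left
truck 6: place 412 kg, 88 kg left
truck 7: place 305 kg, 195 kg left
truck 8: place 283 kg, 217 kg left
truck 9: place 279 kg, 221 kg left
truck 10: place 270 kg, 230 kg left
truck 11: place 236 kg, 264 kg left
truck 11: place 236 kg, 28 kg left
truck 7: place 112 kg, 83 kg left
truck 8: place 103 kg, 114 kg left
truck 8: place 103 kg, 11 kg left
truck 6: place 81 kg, 7 kg left
truck 5: place 49 kg, 25 kg left
Final trucks: [485] [483] [476] [472] [426,49] [412,81] [305,112] [283,103,103] [279] [270] [236,236].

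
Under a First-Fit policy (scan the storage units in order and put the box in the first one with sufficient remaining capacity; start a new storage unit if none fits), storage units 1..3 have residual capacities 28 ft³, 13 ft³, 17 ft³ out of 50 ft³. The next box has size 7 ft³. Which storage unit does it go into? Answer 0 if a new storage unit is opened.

1

Storage units with room: storage unit 1 (28 ft³), storage unit 2 (13 ft³), storage unit 3 (17 ft³).
The first with room is storage unit 1.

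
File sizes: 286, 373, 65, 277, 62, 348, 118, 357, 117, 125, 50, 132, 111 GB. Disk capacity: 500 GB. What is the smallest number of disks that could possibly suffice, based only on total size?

5

Total size = 286 + 373 + 65 + 277 + 62 + 348 + 118 + 357 + 117 + 125 + 50 + 132 + 111 = 2421 GB.
⌈2421 / 500⌉ = 5.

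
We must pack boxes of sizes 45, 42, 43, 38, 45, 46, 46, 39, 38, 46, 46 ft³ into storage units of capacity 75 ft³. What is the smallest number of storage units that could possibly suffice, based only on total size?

7

Total size = 45 + 42 + 43 + 38 + 45 + 46 + 46 + 39 + 38 + 46 + 46 = 474 ft³.
⌈474 / 75⌉ = 7.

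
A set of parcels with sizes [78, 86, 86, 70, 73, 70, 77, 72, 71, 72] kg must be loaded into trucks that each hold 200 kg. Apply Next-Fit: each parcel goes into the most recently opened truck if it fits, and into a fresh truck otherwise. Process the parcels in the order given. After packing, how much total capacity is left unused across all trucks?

245

78 kg → truck 1 (remaining 122 kg)
86 kg → truck 1 (remaining 36 kg)
86 kg → truck 2 (remaining 114 kg)
70 kg → truck 2 (remaining 44 kg)
73 kg → truck 3 (remaining 127 kg)
70 kg → truck 3 (remaining 57 kg)
77 kg → truck 4 (remaining 123 kg)
72 kg → truck 4 (remaining 51 kg)
71 kg → truck 5 (remaining 129 kg)
72 kg → truck 5 (remaining 57 kg)
5 trucks × 200 kg = 1000 kg; used 755 kg; unused 245 kg.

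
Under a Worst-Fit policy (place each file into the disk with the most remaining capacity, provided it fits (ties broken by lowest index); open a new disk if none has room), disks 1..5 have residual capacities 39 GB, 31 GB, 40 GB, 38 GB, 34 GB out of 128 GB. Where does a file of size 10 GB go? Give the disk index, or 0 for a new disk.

3

Disks with room: disk 1 (39 GB), disk 2 (31 GB), disk 3 (40 GB), disk 4 (38 GB), disk 5 (34 GB).
Most room is disk 3 with 40 GB free.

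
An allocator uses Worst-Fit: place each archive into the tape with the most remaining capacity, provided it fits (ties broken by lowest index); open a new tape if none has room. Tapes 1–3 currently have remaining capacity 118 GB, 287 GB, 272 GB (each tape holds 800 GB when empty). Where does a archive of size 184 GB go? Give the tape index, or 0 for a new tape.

2

Tapes with room: tape 2 (287 GB), tape 3 (272 GB).
Most room is tape 2 with 287 GB free.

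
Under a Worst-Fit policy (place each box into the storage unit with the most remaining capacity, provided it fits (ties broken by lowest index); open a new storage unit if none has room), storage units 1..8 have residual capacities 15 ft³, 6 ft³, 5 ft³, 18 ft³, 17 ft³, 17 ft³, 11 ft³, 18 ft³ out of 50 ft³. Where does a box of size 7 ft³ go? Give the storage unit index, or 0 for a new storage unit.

Storage units with room: storage unit 1 (15 ft³), storage unit 4 (18 ft³), storage unit 5 (17 ft³), storage unit 6 (17 ft³), storage unit 7 (11 ft³), storage unit 8 (18 ft³).
Most room is storage unit 4 with 18 ft³ free.

4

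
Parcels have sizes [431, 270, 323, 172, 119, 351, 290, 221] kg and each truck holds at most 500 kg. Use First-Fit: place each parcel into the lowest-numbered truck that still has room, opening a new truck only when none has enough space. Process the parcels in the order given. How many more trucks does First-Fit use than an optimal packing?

First-Fit: [431] [270,172] [323,119] [351] [290] [221] → 6 trucks.
Total size 2177 kg; any packing needs at least ⌈2177/500⌉ = 5 trucks.
An optimal packing achieves that bound: [431] [351,119] [323,172] [290] [270,221] → 5 trucks.
Excess: 6 − 5 = 1.

1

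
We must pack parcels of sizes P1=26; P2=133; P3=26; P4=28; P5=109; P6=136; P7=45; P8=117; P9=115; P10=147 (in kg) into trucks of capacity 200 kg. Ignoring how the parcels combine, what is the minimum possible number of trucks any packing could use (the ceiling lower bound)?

Total size = 26 + 133 + 26 + 28 + 109 + 136 + 45 + 117 + 115 + 147 = 882 kg.
⌈882 / 200⌉ = 5.

5 trucks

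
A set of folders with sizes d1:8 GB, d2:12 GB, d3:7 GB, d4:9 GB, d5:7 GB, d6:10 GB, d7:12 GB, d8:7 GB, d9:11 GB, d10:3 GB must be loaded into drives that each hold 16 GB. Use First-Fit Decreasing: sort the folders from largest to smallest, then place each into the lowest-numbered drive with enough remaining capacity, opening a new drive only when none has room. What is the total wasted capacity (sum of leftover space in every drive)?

Sorted descending: 12, 12, 11, 10, 9, 8, 7, 7, 7, 3.
12 GB → drive 1 (remaining 4 GB)
12 GB → drive 2 (remaining 4 GB)
11 GB → drive 3 (remaining 5 GB)
10 GB → drive 4 (remaining 6 GB)
9 GB → drive 5 (remaining 7 GB)
8 GB → drive 6 (remaining 8 GB)
7 GB → drive 5 (remaining 0 GB)
7 GB → drive 6 (remaining 1 GB)
7 GB → drive 7 (remaining 9 GB)
3 GB → drive 1 (remaining 1 GB)
7 drives × 16 GB = 112 GB; used 86 GB; unused 26 GB.

26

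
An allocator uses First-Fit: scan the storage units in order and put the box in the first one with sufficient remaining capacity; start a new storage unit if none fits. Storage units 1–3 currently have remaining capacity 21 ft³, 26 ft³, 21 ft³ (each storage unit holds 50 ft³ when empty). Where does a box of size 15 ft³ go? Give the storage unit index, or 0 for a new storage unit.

1

Storage units with room: storage unit 1 (21 ft³), storage unit 2 (26 ft³), storage unit 3 (21 ft³).
The first with room is storage unit 1.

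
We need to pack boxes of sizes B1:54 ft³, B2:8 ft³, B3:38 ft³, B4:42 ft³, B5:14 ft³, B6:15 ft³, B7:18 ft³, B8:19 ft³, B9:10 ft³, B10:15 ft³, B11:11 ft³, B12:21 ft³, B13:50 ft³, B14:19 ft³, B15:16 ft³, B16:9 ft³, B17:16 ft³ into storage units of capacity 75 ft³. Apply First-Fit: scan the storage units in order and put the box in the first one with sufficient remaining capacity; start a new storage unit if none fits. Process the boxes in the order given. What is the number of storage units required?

6 storage units

storage unit 1: place B1 (54 ft³), 21 ft³ left
storage unit 1: place B2 (8 ft³), 13 ft³ left
storage unit 2: place B3 (38 ft³), 37 ft³ left
storage unit 3: place B4 (42 ft³), 33 ft³ left
storage unit 2: place B5 (14 ft³), 23 ft³ left
storage unit 2: place B6 (15 ft³), 8 ft³ left
storage unit 3: place B7 (18 ft³), 15 ft³ left
storage unit 4: place B8 (19 ft³), 56 ft³ left
storage unit 1: place B9 (10 ft³), 3 ft³ left
storage unit 3: place B10 (15 ft³), 0 ft³ left
storage unit 4: place B11 (11 ft³), 45 ft³ left
storage unit 4: place B12 (21 ft³), 24 ft³ left
storage unit 5: place B13 (50 ft³), 25 ft³ left
storage unit 4: place B14 (19 ft³), 5 ft³ left
storage unit 5: place B15 (16 ft³), 9 ft³ left
storage unit 5: place B16 (9 ft³), 0 ft³ left
storage unit 6: place B17 (16 ft³), 59 ft³ left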